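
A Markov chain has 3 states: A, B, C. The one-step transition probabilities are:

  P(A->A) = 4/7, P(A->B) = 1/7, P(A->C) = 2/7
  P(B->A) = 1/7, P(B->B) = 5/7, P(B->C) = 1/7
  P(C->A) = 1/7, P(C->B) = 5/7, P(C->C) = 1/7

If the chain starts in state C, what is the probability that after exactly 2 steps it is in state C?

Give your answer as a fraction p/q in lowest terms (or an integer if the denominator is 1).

Computing P^2 by repeated multiplication:
P^1 =
  A: [4/7, 1/7, 2/7]
  B: [1/7, 5/7, 1/7]
  C: [1/7, 5/7, 1/7]
P^2 =
  A: [19/49, 19/49, 11/49]
  B: [10/49, 31/49, 8/49]
  C: [10/49, 31/49, 8/49]

(P^2)[C -> C] = 8/49

Answer: 8/49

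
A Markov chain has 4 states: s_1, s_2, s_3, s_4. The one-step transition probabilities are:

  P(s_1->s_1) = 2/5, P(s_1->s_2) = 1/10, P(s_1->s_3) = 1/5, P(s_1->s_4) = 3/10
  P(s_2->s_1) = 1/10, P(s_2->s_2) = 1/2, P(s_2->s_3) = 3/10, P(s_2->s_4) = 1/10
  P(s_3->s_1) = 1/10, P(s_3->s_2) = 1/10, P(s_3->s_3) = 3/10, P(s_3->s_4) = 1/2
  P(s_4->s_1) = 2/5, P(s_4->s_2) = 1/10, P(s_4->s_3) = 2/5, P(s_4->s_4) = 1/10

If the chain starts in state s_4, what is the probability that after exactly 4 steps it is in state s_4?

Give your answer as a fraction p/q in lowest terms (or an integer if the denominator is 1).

Answer: 279/1000

Derivation:
Computing P^4 by repeated multiplication:
P^1 =
  s_1: [2/5, 1/10, 1/5, 3/10]
  s_2: [1/10, 1/2, 3/10, 1/10]
  s_3: [1/10, 1/10, 3/10, 1/2]
  s_4: [2/5, 1/10, 2/5, 1/10]
P^2 =
  s_1: [31/100, 7/50, 29/100, 13/50]
  s_2: [4/25, 3/10, 3/10, 6/25]
  s_3: [7/25, 7/50, 17/50, 6/25]
  s_4: [1/4, 7/50, 27/100, 17/50]
P^3 =
  s_1: [271/1000, 39/250, 59/200, 139/500]
  s_2: [11/50, 11/50, 77/250, 63/250]
  s_3: [32/125, 39/250, 37/125, 73/250]
  s_4: [277/1000, 39/250, 309/1000, 129/500]
P^4 =
  s_1: [2647/10000, 203/1250, 3007/10000, 1361/5000]
  s_2: [151/625, 47/250, 379/1250, 167/625]
  s_3: [661/2500, 203/1250, 759/2500, 337/1250]
  s_4: [521/2000, 203/1250, 2981/10000, 279/1000]

(P^4)[s_4 -> s_4] = 279/1000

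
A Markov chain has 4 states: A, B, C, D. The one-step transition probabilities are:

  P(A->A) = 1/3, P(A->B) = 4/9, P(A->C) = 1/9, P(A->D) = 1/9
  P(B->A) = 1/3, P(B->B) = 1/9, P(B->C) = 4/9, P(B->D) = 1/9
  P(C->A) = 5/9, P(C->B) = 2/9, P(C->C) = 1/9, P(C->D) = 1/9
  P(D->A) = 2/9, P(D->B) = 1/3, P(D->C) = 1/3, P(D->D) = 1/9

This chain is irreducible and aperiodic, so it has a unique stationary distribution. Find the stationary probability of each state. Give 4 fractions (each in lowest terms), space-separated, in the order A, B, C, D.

Answer: 191/513 293/1026 79/342 1/9

Derivation:
The stationary distribution satisfies pi = pi * P, i.e.:
  pi_A = 1/3*pi_A + 1/3*pi_B + 5/9*pi_C + 2/9*pi_D
  pi_B = 4/9*pi_A + 1/9*pi_B + 2/9*pi_C + 1/3*pi_D
  pi_C = 1/9*pi_A + 4/9*pi_B + 1/9*pi_C + 1/3*pi_D
  pi_D = 1/9*pi_A + 1/9*pi_B + 1/9*pi_C + 1/9*pi_D
with normalization: pi_A + pi_B + pi_C + pi_D = 1.

Using the first 3 balance equations plus normalization, the linear system A*pi = b is:
  [-2/3, 1/3, 5/9, 2/9] . pi = 0
  [4/9, -8/9, 2/9, 1/3] . pi = 0
  [1/9, 4/9, -8/9, 1/3] . pi = 0
  [1, 1, 1, 1] . pi = 1

Solving yields:
  pi_A = 191/513
  pi_B = 293/1026
  pi_C = 79/342
  pi_D = 1/9

Verification (pi * P):
  191/513*1/3 + 293/1026*1/3 + 79/342*5/9 + 1/9*2/9 = 191/513 = pi_A  (ok)
  191/513*4/9 + 293/1026*1/9 + 79/342*2/9 + 1/9*1/3 = 293/1026 = pi_B  (ok)
  191/513*1/9 + 293/1026*4/9 + 79/342*1/9 + 1/9*1/3 = 79/342 = pi_C  (ok)
  191/513*1/9 + 293/1026*1/9 + 79/342*1/9 + 1/9*1/9 = 1/9 = pi_D  (ok)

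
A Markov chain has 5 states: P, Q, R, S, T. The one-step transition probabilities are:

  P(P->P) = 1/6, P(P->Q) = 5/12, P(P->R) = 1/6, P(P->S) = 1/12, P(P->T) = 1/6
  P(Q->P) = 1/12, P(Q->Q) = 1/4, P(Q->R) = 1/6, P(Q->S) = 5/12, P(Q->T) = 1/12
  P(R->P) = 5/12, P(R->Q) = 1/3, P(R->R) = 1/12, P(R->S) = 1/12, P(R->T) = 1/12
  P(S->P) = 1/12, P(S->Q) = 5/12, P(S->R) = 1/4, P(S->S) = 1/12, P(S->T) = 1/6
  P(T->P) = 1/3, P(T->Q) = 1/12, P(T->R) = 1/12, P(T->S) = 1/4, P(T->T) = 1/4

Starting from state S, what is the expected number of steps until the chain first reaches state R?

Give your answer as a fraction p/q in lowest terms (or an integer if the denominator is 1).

Let h_i = expected steps to first reach R from state i.
Boundary: h_R = 0.
First-step equations for the other states:
  h_P = 1 + 1/6*h_P + 5/12*h_Q + 1/6*h_R + 1/12*h_S + 1/6*h_T
  h_Q = 1 + 1/12*h_P + 1/4*h_Q + 1/6*h_R + 5/12*h_S + 1/12*h_T
  h_S = 1 + 1/12*h_P + 5/12*h_Q + 1/4*h_R + 1/12*h_S + 1/6*h_T
  h_T = 1 + 1/3*h_P + 1/12*h_Q + 1/12*h_R + 1/4*h_S + 1/4*h_T

Substituting h_R = 0 and rearranging gives the linear system (I - Q) h = 1:
  [5/6, -5/12, -1/12, -1/6] . (h_P, h_Q, h_S, h_T) = 1
  [-1/12, 3/4, -5/12, -1/12] . (h_P, h_Q, h_S, h_T) = 1
  [-1/12, -5/12, 11/12, -1/6] . (h_P, h_Q, h_S, h_T) = 1
  [-1/3, -1/12, -1/4, 3/4] . (h_P, h_Q, h_S, h_T) = 1

Solving yields:
  h_P = 600/103
  h_Q = 582/103
  h_S = 550/103
  h_T = 652/103

Starting state is S, so the expected hitting time is h_S = 550/103.

Answer: 550/103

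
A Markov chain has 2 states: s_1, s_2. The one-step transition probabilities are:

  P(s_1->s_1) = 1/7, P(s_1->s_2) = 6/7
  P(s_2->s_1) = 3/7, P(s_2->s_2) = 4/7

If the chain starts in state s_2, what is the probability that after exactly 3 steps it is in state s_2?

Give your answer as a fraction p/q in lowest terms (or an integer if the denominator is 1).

Computing P^3 by repeated multiplication:
P^1 =
  s_1: [1/7, 6/7]
  s_2: [3/7, 4/7]
P^2 =
  s_1: [19/49, 30/49]
  s_2: [15/49, 34/49]
P^3 =
  s_1: [109/343, 234/343]
  s_2: [117/343, 226/343]

(P^3)[s_2 -> s_2] = 226/343

Answer: 226/343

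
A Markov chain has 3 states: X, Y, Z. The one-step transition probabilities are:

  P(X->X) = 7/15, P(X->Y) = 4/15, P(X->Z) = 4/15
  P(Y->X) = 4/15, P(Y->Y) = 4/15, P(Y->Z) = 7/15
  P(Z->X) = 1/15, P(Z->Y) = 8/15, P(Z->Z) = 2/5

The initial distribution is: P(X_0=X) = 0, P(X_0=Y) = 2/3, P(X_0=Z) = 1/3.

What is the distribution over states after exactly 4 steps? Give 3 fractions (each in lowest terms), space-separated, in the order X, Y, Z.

Propagating the distribution step by step (d_{t+1} = d_t * P):
d_0 = (X=0, Y=2/3, Z=1/3)
  d_1[X] = 0*7/15 + 2/3*4/15 + 1/3*1/15 = 1/5
  d_1[Y] = 0*4/15 + 2/3*4/15 + 1/3*8/15 = 16/45
  d_1[Z] = 0*4/15 + 2/3*7/15 + 1/3*2/5 = 4/9
d_1 = (X=1/5, Y=16/45, Z=4/9)
  d_2[X] = 1/5*7/15 + 16/45*4/15 + 4/9*1/15 = 49/225
  d_2[Y] = 1/5*4/15 + 16/45*4/15 + 4/9*8/15 = 52/135
  d_2[Z] = 1/5*4/15 + 16/45*7/15 + 4/9*2/5 = 268/675
d_2 = (X=49/225, Y=52/135, Z=268/675)
  d_3[X] = 49/225*7/15 + 52/135*4/15 + 268/675*1/15 = 779/3375
  d_3[Y] = 49/225*4/15 + 52/135*4/15 + 268/675*8/15 = 3772/10125
  d_3[Z] = 49/225*4/15 + 52/135*7/15 + 268/675*2/5 = 4016/10125
d_3 = (X=779/3375, Y=3772/10125, Z=4016/10125)
  d_4[X] = 779/3375*7/15 + 3772/10125*4/15 + 4016/10125*1/15 = 11821/50625
  d_4[Y] = 779/3375*4/15 + 3772/10125*4/15 + 4016/10125*8/15 = 56564/151875
  d_4[Z] = 779/3375*4/15 + 3772/10125*7/15 + 4016/10125*2/5 = 59848/151875
d_4 = (X=11821/50625, Y=56564/151875, Z=59848/151875)

Answer: 11821/50625 56564/151875 59848/151875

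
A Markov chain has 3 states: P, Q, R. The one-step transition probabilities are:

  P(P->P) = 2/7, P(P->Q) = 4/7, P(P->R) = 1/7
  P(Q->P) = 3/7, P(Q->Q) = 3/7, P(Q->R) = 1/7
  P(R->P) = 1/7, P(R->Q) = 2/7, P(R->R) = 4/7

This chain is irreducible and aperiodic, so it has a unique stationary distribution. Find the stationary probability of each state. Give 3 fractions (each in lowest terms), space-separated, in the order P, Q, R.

Answer: 5/16 7/16 1/4

Derivation:
The stationary distribution satisfies pi = pi * P, i.e.:
  pi_P = 2/7*pi_P + 3/7*pi_Q + 1/7*pi_R
  pi_Q = 4/7*pi_P + 3/7*pi_Q + 2/7*pi_R
  pi_R = 1/7*pi_P + 1/7*pi_Q + 4/7*pi_R
with normalization: pi_P + pi_Q + pi_R = 1.

Using the first 2 balance equations plus normalization, the linear system A*pi = b is:
  [-5/7, 3/7, 1/7] . pi = 0
  [4/7, -4/7, 2/7] . pi = 0
  [1, 1, 1] . pi = 1

Solving yields:
  pi_P = 5/16
  pi_Q = 7/16
  pi_R = 1/4

Verification (pi * P):
  5/16*2/7 + 7/16*3/7 + 1/4*1/7 = 5/16 = pi_P  (ok)
  5/16*4/7 + 7/16*3/7 + 1/4*2/7 = 7/16 = pi_Q  (ok)
  5/16*1/7 + 7/16*1/7 + 1/4*4/7 = 1/4 = pi_R  (ok)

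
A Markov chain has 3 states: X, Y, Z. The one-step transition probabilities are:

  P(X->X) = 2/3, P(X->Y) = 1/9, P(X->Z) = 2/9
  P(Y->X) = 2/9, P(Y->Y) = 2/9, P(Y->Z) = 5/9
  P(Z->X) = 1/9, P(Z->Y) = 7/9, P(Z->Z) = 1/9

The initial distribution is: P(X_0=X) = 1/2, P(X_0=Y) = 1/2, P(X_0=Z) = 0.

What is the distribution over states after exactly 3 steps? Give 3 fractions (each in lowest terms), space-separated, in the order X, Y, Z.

Answer: 265/729 151/486 475/1458

Derivation:
Propagating the distribution step by step (d_{t+1} = d_t * P):
d_0 = (X=1/2, Y=1/2, Z=0)
  d_1[X] = 1/2*2/3 + 1/2*2/9 + 0*1/9 = 4/9
  d_1[Y] = 1/2*1/9 + 1/2*2/9 + 0*7/9 = 1/6
  d_1[Z] = 1/2*2/9 + 1/2*5/9 + 0*1/9 = 7/18
d_1 = (X=4/9, Y=1/6, Z=7/18)
  d_2[X] = 4/9*2/3 + 1/6*2/9 + 7/18*1/9 = 61/162
  d_2[Y] = 4/9*1/9 + 1/6*2/9 + 7/18*7/9 = 7/18
  d_2[Z] = 4/9*2/9 + 1/6*5/9 + 7/18*1/9 = 19/81
d_2 = (X=61/162, Y=7/18, Z=19/81)
  d_3[X] = 61/162*2/3 + 7/18*2/9 + 19/81*1/9 = 265/729
  d_3[Y] = 61/162*1/9 + 7/18*2/9 + 19/81*7/9 = 151/486
  d_3[Z] = 61/162*2/9 + 7/18*5/9 + 19/81*1/9 = 475/1458
d_3 = (X=265/729, Y=151/486, Z=475/1458)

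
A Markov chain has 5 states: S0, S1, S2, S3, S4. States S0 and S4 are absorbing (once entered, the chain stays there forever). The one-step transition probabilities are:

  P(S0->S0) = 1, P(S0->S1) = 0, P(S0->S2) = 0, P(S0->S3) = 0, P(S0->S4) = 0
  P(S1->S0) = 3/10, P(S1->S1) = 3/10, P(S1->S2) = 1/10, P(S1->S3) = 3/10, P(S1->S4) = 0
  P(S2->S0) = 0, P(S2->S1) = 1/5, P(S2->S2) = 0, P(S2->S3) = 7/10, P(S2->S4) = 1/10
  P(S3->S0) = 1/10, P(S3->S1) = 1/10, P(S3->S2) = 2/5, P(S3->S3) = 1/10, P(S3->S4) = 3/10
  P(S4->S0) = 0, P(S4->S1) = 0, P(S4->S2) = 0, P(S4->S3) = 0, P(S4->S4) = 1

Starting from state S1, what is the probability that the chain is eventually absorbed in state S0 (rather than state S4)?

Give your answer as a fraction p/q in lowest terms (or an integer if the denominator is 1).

Let a_i = P(absorbed in S0 | start in state i).
Boundary conditions: a_S0 = 1, a_S4 = 0.
For each transient state i, a_i = sum_j P(i->j) * a_j:
  a_S1 = 3/10*a_S0 + 3/10*a_S1 + 1/10*a_S2 + 3/10*a_S3 + 0*a_S4
  a_S2 = 0*a_S0 + 1/5*a_S1 + 0*a_S2 + 7/10*a_S3 + 1/10*a_S4
  a_S3 = 1/10*a_S0 + 1/10*a_S1 + 2/5*a_S2 + 1/10*a_S3 + 3/10*a_S4

Substituting a_S0 = 1 and a_S4 = 0, rearrange to (I - Q) a = r where r[i] = P(i -> S0):
  [7/10, -1/10, -3/10] . (a_S1, a_S2, a_S3) = 3/10
  [-1/5, 1, -7/10] . (a_S1, a_S2, a_S3) = 0
  [-1/10, -2/5, 9/10] . (a_S1, a_S2, a_S3) = 1/10

Solving yields:
  a_S1 = 223/355
  a_S2 = 26/71
  a_S3 = 122/355

Starting state is S1, so the absorption probability is a_S1 = 223/355.

Answer: 223/355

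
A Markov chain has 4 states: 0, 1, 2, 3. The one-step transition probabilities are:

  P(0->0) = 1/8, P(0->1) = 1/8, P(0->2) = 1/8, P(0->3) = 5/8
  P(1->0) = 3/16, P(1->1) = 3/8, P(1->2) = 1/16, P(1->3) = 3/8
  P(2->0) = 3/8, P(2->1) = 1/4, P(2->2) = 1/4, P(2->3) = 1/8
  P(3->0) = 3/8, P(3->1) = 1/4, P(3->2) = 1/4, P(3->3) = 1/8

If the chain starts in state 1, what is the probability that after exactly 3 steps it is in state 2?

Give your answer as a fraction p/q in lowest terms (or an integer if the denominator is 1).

Answer: 341/2048

Derivation:
Computing P^3 by repeated multiplication:
P^1 =
  0: [1/8, 1/8, 1/8, 5/8]
  1: [3/16, 3/8, 1/16, 3/8]
  2: [3/8, 1/4, 1/4, 1/8]
  3: [3/8, 1/4, 1/4, 1/8]
P^2 =
  0: [41/128, 1/4, 27/128, 7/32]
  1: [33/128, 35/128, 5/32, 5/16]
  2: [15/64, 15/64, 5/32, 3/8]
  3: [15/64, 15/64, 5/32, 3/8]
P^3 =
  0: [127/512, 247/1024, 167/1024, 89/256]
  1: [531/2048, 129/512, 341/2048, 165/512]
  2: [279/1024, 1/4, 181/1024, 77/256]
  3: [279/1024, 1/4, 181/1024, 77/256]

(P^3)[1 -> 2] = 341/2048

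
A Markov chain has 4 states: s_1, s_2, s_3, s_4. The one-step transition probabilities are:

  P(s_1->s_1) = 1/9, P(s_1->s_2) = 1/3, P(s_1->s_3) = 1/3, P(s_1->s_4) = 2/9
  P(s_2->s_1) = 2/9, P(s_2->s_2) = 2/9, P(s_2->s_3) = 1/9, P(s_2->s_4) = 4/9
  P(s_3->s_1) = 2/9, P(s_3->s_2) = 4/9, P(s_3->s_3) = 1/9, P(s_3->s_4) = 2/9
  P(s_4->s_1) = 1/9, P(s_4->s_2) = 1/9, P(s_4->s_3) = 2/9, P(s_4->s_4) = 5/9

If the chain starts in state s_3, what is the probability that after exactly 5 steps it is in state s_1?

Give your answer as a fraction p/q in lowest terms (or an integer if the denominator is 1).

Computing P^5 by repeated multiplication:
P^1 =
  s_1: [1/9, 1/3, 1/3, 2/9]
  s_2: [2/9, 2/9, 1/9, 4/9]
  s_3: [2/9, 4/9, 1/9, 2/9]
  s_4: [1/9, 1/9, 2/9, 5/9]
P^2 =
  s_1: [5/27, 23/81, 13/81, 10/27]
  s_2: [4/27, 2/9, 17/81, 34/81]
  s_3: [14/81, 20/81, 5/27, 32/81]
  s_4: [4/27, 2/9, 16/81, 35/81]
P^3 =
  s_1: [13/81, 173/729, 47/243, 298/729]
  s_2: [116/729, 58/243, 139/729, 100/243]
  s_3: [116/729, 58/243, 47/243, 298/729]
  s_4: [115/729, 19/81, 140/729, 101/243]
P^4 =
  s_1: [1043/6561, 1559/6561, 1261/6561, 2698/6561]
  s_2: [1042/6561, 1552/6561, 1261/6561, 902/2187]
  s_3: [116/729, 1558/6561, 1259/6561, 100/243]
  s_4: [1040/6561, 1550/6561, 1262/6561, 301/729]
P^5 =
  s_1: [3127/19683, 4663/19683, 11345/59049, 24334/59049]
  s_2: [9374/59049, 4660/19683, 11351/59049, 24344/59049]
  s_3: [1042/6561, 13984/59049, 1261/6561, 24338/59049]
  s_4: [9373/59049, 1553/6561, 11350/59049, 24349/59049]

(P^5)[s_3 -> s_1] = 1042/6561

Answer: 1042/6561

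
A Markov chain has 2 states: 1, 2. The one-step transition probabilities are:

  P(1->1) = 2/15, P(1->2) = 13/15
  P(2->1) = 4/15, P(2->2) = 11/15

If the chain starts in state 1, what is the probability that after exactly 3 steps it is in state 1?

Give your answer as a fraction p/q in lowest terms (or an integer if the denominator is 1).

Answer: 788/3375

Derivation:
Computing P^3 by repeated multiplication:
P^1 =
  1: [2/15, 13/15]
  2: [4/15, 11/15]
P^2 =
  1: [56/225, 169/225]
  2: [52/225, 173/225]
P^3 =
  1: [788/3375, 2587/3375]
  2: [796/3375, 2579/3375]

(P^3)[1 -> 1] = 788/3375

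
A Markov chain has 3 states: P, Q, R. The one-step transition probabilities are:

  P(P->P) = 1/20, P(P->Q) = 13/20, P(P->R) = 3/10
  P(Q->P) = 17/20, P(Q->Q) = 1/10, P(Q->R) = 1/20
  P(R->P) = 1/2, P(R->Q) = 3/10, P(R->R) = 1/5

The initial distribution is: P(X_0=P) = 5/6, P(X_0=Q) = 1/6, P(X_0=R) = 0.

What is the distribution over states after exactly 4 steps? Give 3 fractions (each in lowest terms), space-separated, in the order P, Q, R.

Propagating the distribution step by step (d_{t+1} = d_t * P):
d_0 = (P=5/6, Q=1/6, R=0)
  d_1[P] = 5/6*1/20 + 1/6*17/20 + 0*1/2 = 11/60
  d_1[Q] = 5/6*13/20 + 1/6*1/10 + 0*3/10 = 67/120
  d_1[R] = 5/6*3/10 + 1/6*1/20 + 0*1/5 = 31/120
d_1 = (P=11/60, Q=67/120, R=31/120)
  d_2[P] = 11/60*1/20 + 67/120*17/20 + 31/120*1/2 = 1471/2400
  d_2[Q] = 11/60*13/20 + 67/120*1/10 + 31/120*3/10 = 101/400
  d_2[R] = 11/60*3/10 + 67/120*1/20 + 31/120*1/5 = 323/2400
d_2 = (P=1471/2400, Q=101/400, R=323/2400)
  d_3[P] = 1471/2400*1/20 + 101/400*17/20 + 323/2400*1/2 = 5001/16000
  d_3[Q] = 1471/2400*13/20 + 101/400*1/10 + 323/2400*3/10 = 22273/48000
  d_3[R] = 1471/2400*3/10 + 101/400*1/20 + 323/2400*1/5 = 2681/12000
d_3 = (P=5001/16000, Q=22273/48000, R=2681/12000)
  d_4[P] = 5001/16000*1/20 + 22273/48000*17/20 + 2681/12000*1/2 = 125221/240000
  d_4[Q] = 5001/16000*13/20 + 22273/48000*1/10 + 2681/12000*3/10 = 303929/960000
  d_4[R] = 5001/16000*3/10 + 22273/48000*1/20 + 2681/12000*1/5 = 51729/320000
d_4 = (P=125221/240000, Q=303929/960000, R=51729/320000)

Answer: 125221/240000 303929/960000 51729/320000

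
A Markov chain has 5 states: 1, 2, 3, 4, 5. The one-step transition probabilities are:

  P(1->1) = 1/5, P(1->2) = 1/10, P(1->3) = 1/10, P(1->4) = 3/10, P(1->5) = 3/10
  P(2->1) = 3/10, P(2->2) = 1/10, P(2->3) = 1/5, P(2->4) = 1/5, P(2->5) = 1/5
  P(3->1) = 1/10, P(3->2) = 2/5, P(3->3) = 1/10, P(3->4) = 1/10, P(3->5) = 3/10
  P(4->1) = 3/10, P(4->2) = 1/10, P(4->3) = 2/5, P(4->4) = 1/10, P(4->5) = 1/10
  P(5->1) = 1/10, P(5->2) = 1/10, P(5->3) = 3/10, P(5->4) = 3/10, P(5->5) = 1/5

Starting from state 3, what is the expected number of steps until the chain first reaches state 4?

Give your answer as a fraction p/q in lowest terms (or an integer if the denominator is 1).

Answer: 221/45

Derivation:
Let h_i = expected steps to first reach 4 from state i.
Boundary: h_4 = 0.
First-step equations for the other states:
  h_1 = 1 + 1/5*h_1 + 1/10*h_2 + 1/10*h_3 + 3/10*h_4 + 3/10*h_5
  h_2 = 1 + 3/10*h_1 + 1/10*h_2 + 1/5*h_3 + 1/5*h_4 + 1/5*h_5
  h_3 = 1 + 1/10*h_1 + 2/5*h_2 + 1/10*h_3 + 1/10*h_4 + 3/10*h_5
  h_5 = 1 + 1/10*h_1 + 1/10*h_2 + 3/10*h_3 + 3/10*h_4 + 1/5*h_5

Substituting h_4 = 0 and rearranging gives the linear system (I - Q) h = 1:
  [4/5, -1/10, -1/10, -3/10] . (h_1, h_2, h_3, h_5) = 1
  [-3/10, 9/10, -1/5, -1/5] . (h_1, h_2, h_3, h_5) = 1
  [-1/10, -2/5, 9/10, -3/10] . (h_1, h_2, h_3, h_5) = 1
  [-1/10, -1/10, -3/10, 4/5] . (h_1, h_2, h_3, h_5) = 1

Solving yields:
  h_1 = 1073/270
  h_2 = 1201/270
  h_3 = 221/45
  h_5 = 373/90

Starting state is 3, so the expected hitting time is h_3 = 221/45.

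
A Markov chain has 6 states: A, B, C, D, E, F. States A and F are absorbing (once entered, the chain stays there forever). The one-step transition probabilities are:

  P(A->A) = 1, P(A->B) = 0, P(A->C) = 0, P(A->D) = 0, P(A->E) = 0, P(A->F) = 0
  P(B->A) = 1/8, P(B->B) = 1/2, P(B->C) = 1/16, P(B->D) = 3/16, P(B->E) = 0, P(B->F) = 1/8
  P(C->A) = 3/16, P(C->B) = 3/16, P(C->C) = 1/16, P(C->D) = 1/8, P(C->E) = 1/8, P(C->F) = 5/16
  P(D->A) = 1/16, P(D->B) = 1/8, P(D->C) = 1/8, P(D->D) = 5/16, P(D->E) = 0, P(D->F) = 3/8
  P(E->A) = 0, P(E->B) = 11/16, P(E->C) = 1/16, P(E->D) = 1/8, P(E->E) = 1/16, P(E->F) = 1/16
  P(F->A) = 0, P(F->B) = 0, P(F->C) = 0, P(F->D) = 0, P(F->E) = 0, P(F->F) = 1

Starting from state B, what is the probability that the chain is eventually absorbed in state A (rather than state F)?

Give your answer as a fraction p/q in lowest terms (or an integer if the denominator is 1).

Answer: 6238/16535

Derivation:
Let a_i = P(absorbed in A | start in state i).
Boundary conditions: a_A = 1, a_F = 0.
For each transient state i, a_i = sum_j P(i->j) * a_j:
  a_B = 1/8*a_A + 1/2*a_B + 1/16*a_C + 3/16*a_D + 0*a_E + 1/8*a_F
  a_C = 3/16*a_A + 3/16*a_B + 1/16*a_C + 1/8*a_D + 1/8*a_E + 5/16*a_F
  a_D = 1/16*a_A + 1/8*a_B + 1/8*a_C + 5/16*a_D + 0*a_E + 3/8*a_F
  a_E = 0*a_A + 11/16*a_B + 1/16*a_C + 1/8*a_D + 1/16*a_E + 1/16*a_F

Substituting a_A = 1 and a_F = 0, rearrange to (I - Q) a = r where r[i] = P(i -> A):
  [1/2, -1/16, -3/16, 0] . (a_B, a_C, a_D, a_E) = 1/8
  [-3/16, 15/16, -1/8, -1/8] . (a_B, a_C, a_D, a_E) = 3/16
  [-1/8, -1/8, 11/16, 0] . (a_B, a_C, a_D, a_E) = 1/16
  [-11/16, -1/16, -1/8, 15/16] . (a_B, a_C, a_D, a_E) = 0

Solving yields:
  a_B = 6238/16535
  a_C = 5773/16535
  a_D = 3687/16535
  a_E = 5451/16535

Starting state is B, so the absorption probability is a_B = 6238/16535.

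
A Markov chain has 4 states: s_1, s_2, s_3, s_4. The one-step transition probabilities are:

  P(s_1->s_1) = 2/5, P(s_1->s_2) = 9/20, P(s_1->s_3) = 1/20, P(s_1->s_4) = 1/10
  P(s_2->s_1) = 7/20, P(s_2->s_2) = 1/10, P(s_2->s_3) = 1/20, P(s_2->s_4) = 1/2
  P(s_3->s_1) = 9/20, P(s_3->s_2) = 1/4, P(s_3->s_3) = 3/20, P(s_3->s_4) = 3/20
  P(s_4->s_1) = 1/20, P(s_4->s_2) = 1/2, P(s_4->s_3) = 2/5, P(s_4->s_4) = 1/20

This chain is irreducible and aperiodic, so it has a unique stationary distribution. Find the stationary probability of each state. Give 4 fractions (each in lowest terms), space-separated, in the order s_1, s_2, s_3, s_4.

Answer: 3157/10097 3236/10097 1441/10097 2263/10097

Derivation:
The stationary distribution satisfies pi = pi * P, i.e.:
  pi_s_1 = 2/5*pi_s_1 + 7/20*pi_s_2 + 9/20*pi_s_3 + 1/20*pi_s_4
  pi_s_2 = 9/20*pi_s_1 + 1/10*pi_s_2 + 1/4*pi_s_3 + 1/2*pi_s_4
  pi_s_3 = 1/20*pi_s_1 + 1/20*pi_s_2 + 3/20*pi_s_3 + 2/5*pi_s_4
  pi_s_4 = 1/10*pi_s_1 + 1/2*pi_s_2 + 3/20*pi_s_3 + 1/20*pi_s_4
with normalization: pi_s_1 + pi_s_2 + pi_s_3 + pi_s_4 = 1.

Using the first 3 balance equations plus normalization, the linear system A*pi = b is:
  [-3/5, 7/20, 9/20, 1/20] . pi = 0
  [9/20, -9/10, 1/4, 1/2] . pi = 0
  [1/20, 1/20, -17/20, 2/5] . pi = 0
  [1, 1, 1, 1] . pi = 1

Solving yields:
  pi_s_1 = 3157/10097
  pi_s_2 = 3236/10097
  pi_s_3 = 1441/10097
  pi_s_4 = 2263/10097

Verification (pi * P):
  3157/10097*2/5 + 3236/10097*7/20 + 1441/10097*9/20 + 2263/10097*1/20 = 3157/10097 = pi_s_1  (ok)
  3157/10097*9/20 + 3236/10097*1/10 + 1441/10097*1/4 + 2263/10097*1/2 = 3236/10097 = pi_s_2  (ok)
  3157/10097*1/20 + 3236/10097*1/20 + 1441/10097*3/20 + 2263/10097*2/5 = 1441/10097 = pi_s_3  (ok)
  3157/10097*1/10 + 3236/10097*1/2 + 1441/10097*3/20 + 2263/10097*1/20 = 2263/10097 = pi_s_4  (ok)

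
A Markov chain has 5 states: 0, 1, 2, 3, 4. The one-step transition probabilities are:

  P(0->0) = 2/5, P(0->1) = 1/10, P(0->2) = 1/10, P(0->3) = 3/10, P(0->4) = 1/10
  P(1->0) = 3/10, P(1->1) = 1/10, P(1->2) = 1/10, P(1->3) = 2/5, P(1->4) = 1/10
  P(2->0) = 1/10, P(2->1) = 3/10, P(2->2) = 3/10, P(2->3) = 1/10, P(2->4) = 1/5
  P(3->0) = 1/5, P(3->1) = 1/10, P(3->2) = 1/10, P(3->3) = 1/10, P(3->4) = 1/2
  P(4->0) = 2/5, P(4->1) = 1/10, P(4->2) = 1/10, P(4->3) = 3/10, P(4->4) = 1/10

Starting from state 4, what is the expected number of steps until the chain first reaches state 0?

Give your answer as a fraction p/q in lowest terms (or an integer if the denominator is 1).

Let h_i = expected steps to first reach 0 from state i.
Boundary: h_0 = 0.
First-step equations for the other states:
  h_1 = 1 + 3/10*h_0 + 1/10*h_1 + 1/10*h_2 + 2/5*h_3 + 1/10*h_4
  h_2 = 1 + 1/10*h_0 + 3/10*h_1 + 3/10*h_2 + 1/10*h_3 + 1/5*h_4
  h_3 = 1 + 1/5*h_0 + 1/10*h_1 + 1/10*h_2 + 1/10*h_3 + 1/2*h_4
  h_4 = 1 + 2/5*h_0 + 1/10*h_1 + 1/10*h_2 + 3/10*h_3 + 1/10*h_4

Substituting h_0 = 0 and rearranging gives the linear system (I - Q) h = 1:
  [9/10, -1/10, -2/5, -1/10] . (h_1, h_2, h_3, h_4) = 1
  [-3/10, 7/10, -1/10, -1/5] . (h_1, h_2, h_3, h_4) = 1
  [-1/10, -1/10, 9/10, -1/2] . (h_1, h_2, h_3, h_4) = 1
  [-1/10, -1/10, -3/10, 9/10] . (h_1, h_2, h_3, h_4) = 1

Solving yields:
  h_1 = 536/145
  h_2 = 654/145
  h_3 = 112/29
  h_4 = 96/29

Starting state is 4, so the expected hitting time is h_4 = 96/29.

Answer: 96/29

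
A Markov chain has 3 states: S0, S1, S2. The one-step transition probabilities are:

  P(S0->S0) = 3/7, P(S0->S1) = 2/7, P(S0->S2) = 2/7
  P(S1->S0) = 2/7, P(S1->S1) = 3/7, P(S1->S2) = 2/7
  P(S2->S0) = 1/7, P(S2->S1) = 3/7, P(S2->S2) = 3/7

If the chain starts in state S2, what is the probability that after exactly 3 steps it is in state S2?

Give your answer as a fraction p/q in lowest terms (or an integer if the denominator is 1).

Answer: 115/343

Derivation:
Computing P^3 by repeated multiplication:
P^1 =
  S0: [3/7, 2/7, 2/7]
  S1: [2/7, 3/7, 2/7]
  S2: [1/7, 3/7, 3/7]
P^2 =
  S0: [15/49, 18/49, 16/49]
  S1: [2/7, 19/49, 16/49]
  S2: [12/49, 20/49, 17/49]
P^3 =
  S0: [97/343, 132/343, 114/343]
  S1: [96/343, 19/49, 114/343]
  S2: [93/343, 135/343, 115/343]

(P^3)[S2 -> S2] = 115/343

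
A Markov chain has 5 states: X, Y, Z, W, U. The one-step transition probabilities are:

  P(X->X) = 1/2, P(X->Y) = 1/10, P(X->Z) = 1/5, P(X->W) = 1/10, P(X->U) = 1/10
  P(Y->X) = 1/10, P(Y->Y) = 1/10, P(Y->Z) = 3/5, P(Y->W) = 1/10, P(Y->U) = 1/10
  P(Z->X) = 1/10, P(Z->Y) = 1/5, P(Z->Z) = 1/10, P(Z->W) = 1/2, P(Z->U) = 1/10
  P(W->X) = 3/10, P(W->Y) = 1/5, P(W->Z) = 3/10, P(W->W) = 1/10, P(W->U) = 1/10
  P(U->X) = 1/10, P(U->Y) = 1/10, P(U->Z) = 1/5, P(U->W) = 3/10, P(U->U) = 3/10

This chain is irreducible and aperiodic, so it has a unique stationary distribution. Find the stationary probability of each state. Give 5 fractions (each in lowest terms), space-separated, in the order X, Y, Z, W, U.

The stationary distribution satisfies pi = pi * P, i.e.:
  pi_X = 1/2*pi_X + 1/10*pi_Y + 1/10*pi_Z + 3/10*pi_W + 1/10*pi_U
  pi_Y = 1/10*pi_X + 1/10*pi_Y + 1/5*pi_Z + 1/5*pi_W + 1/10*pi_U
  pi_Z = 1/5*pi_X + 3/5*pi_Y + 1/10*pi_Z + 3/10*pi_W + 1/5*pi_U
  pi_W = 1/10*pi_X + 1/10*pi_Y + 1/2*pi_Z + 1/10*pi_W + 3/10*pi_U
  pi_U = 1/10*pi_X + 1/10*pi_Y + 1/10*pi_Z + 1/10*pi_W + 3/10*pi_U
with normalization: pi_X + pi_Y + pi_Z + pi_W + pi_U = 1.

Using the first 4 balance equations plus normalization, the linear system A*pi = b is:
  [-1/2, 1/10, 1/10, 3/10, 1/10] . pi = 0
  [1/10, -9/10, 1/5, 1/5, 1/10] . pi = 0
  [1/5, 3/5, -9/10, 3/10, 1/5] . pi = 0
  [1/10, 1/10, 1/2, -9/10, 3/10] . pi = 0
  [1, 1, 1, 1, 1] . pi = 1

Solving yields:
  pi_X = 487/2008
  pi_Y = 149/1004
  pi_Z = 515/2008
  pi_W = 457/2008
  pi_U = 1/8

Verification (pi * P):
  487/2008*1/2 + 149/1004*1/10 + 515/2008*1/10 + 457/2008*3/10 + 1/8*1/10 = 487/2008 = pi_X  (ok)
  487/2008*1/10 + 149/1004*1/10 + 515/2008*1/5 + 457/2008*1/5 + 1/8*1/10 = 149/1004 = pi_Y  (ok)
  487/2008*1/5 + 149/1004*3/5 + 515/2008*1/10 + 457/2008*3/10 + 1/8*1/5 = 515/2008 = pi_Z  (ok)
  487/2008*1/10 + 149/1004*1/10 + 515/2008*1/2 + 457/2008*1/10 + 1/8*3/10 = 457/2008 = pi_W  (ok)
  487/2008*1/10 + 149/1004*1/10 + 515/2008*1/10 + 457/2008*1/10 + 1/8*3/10 = 1/8 = pi_U  (ok)

Answer: 487/2008 149/1004 515/2008 457/2008 1/8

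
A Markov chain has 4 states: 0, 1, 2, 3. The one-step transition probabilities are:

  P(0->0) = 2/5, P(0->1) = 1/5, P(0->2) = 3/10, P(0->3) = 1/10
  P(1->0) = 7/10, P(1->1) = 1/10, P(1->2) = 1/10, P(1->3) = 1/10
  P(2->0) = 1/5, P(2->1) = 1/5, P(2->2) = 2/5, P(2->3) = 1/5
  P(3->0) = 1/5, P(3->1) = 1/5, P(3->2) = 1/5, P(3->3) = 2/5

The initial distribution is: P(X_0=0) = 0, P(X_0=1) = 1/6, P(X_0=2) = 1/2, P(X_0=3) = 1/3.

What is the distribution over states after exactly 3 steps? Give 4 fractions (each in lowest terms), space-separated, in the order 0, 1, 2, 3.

Propagating the distribution step by step (d_{t+1} = d_t * P):
d_0 = (0=0, 1=1/6, 2=1/2, 3=1/3)
  d_1[0] = 0*2/5 + 1/6*7/10 + 1/2*1/5 + 1/3*1/5 = 17/60
  d_1[1] = 0*1/5 + 1/6*1/10 + 1/2*1/5 + 1/3*1/5 = 11/60
  d_1[2] = 0*3/10 + 1/6*1/10 + 1/2*2/5 + 1/3*1/5 = 17/60
  d_1[3] = 0*1/10 + 1/6*1/10 + 1/2*1/5 + 1/3*2/5 = 1/4
d_1 = (0=17/60, 1=11/60, 2=17/60, 3=1/4)
  d_2[0] = 17/60*2/5 + 11/60*7/10 + 17/60*1/5 + 1/4*1/5 = 209/600
  d_2[1] = 17/60*1/5 + 11/60*1/10 + 17/60*1/5 + 1/4*1/5 = 109/600
  d_2[2] = 17/60*3/10 + 11/60*1/10 + 17/60*2/5 + 1/4*1/5 = 4/15
  d_2[3] = 17/60*1/10 + 11/60*1/10 + 17/60*1/5 + 1/4*2/5 = 61/300
d_2 = (0=209/600, 1=109/600, 2=4/15, 3=61/300)
  d_3[0] = 209/600*2/5 + 109/600*7/10 + 4/15*1/5 + 61/300*1/5 = 721/2000
  d_3[1] = 209/600*1/5 + 109/600*1/10 + 4/15*1/5 + 61/300*1/5 = 1091/6000
  d_3[2] = 209/600*3/10 + 109/600*1/10 + 4/15*2/5 + 61/300*1/5 = 27/100
  d_3[3] = 209/600*1/10 + 109/600*1/10 + 4/15*1/5 + 61/300*2/5 = 563/3000
d_3 = (0=721/2000, 1=1091/6000, 2=27/100, 3=563/3000)

Answer: 721/2000 1091/6000 27/100 563/3000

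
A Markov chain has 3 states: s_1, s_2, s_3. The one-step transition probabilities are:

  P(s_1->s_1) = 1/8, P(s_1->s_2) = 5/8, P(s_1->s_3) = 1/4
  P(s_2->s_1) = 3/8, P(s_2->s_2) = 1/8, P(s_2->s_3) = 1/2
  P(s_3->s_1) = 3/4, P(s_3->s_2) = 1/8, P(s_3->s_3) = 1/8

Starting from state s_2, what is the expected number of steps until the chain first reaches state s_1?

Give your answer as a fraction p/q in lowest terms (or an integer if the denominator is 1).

Answer: 88/45

Derivation:
Let h_i = expected steps to first reach s_1 from state i.
Boundary: h_s_1 = 0.
First-step equations for the other states:
  h_s_2 = 1 + 3/8*h_s_1 + 1/8*h_s_2 + 1/2*h_s_3
  h_s_3 = 1 + 3/4*h_s_1 + 1/8*h_s_2 + 1/8*h_s_3

Substituting h_s_1 = 0 and rearranging gives the linear system (I - Q) h = 1:
  [7/8, -1/2] . (h_s_2, h_s_3) = 1
  [-1/8, 7/8] . (h_s_2, h_s_3) = 1

Solving yields:
  h_s_2 = 88/45
  h_s_3 = 64/45

Starting state is s_2, so the expected hitting time is h_s_2 = 88/45.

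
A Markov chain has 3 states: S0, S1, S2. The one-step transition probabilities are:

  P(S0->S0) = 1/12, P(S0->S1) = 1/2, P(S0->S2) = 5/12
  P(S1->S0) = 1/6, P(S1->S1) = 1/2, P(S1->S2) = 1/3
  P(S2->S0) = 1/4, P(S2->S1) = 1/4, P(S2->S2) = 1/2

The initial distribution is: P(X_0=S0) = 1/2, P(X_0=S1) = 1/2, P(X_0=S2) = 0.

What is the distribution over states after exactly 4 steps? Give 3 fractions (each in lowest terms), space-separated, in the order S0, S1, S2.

Answer: 857/4608 19/48 1927/4608

Derivation:
Propagating the distribution step by step (d_{t+1} = d_t * P):
d_0 = (S0=1/2, S1=1/2, S2=0)
  d_1[S0] = 1/2*1/12 + 1/2*1/6 + 0*1/4 = 1/8
  d_1[S1] = 1/2*1/2 + 1/2*1/2 + 0*1/4 = 1/2
  d_1[S2] = 1/2*5/12 + 1/2*1/3 + 0*1/2 = 3/8
d_1 = (S0=1/8, S1=1/2, S2=3/8)
  d_2[S0] = 1/8*1/12 + 1/2*1/6 + 3/8*1/4 = 3/16
  d_2[S1] = 1/8*1/2 + 1/2*1/2 + 3/8*1/4 = 13/32
  d_2[S2] = 1/8*5/12 + 1/2*1/3 + 3/8*1/2 = 13/32
d_2 = (S0=3/16, S1=13/32, S2=13/32)
  d_3[S0] = 3/16*1/12 + 13/32*1/6 + 13/32*1/4 = 71/384
  d_3[S1] = 3/16*1/2 + 13/32*1/2 + 13/32*1/4 = 51/128
  d_3[S2] = 3/16*5/12 + 13/32*1/3 + 13/32*1/2 = 5/12
d_3 = (S0=71/384, S1=51/128, S2=5/12)
  d_4[S0] = 71/384*1/12 + 51/128*1/6 + 5/12*1/4 = 857/4608
  d_4[S1] = 71/384*1/2 + 51/128*1/2 + 5/12*1/4 = 19/48
  d_4[S2] = 71/384*5/12 + 51/128*1/3 + 5/12*1/2 = 1927/4608
d_4 = (S0=857/4608, S1=19/48, S2=1927/4608)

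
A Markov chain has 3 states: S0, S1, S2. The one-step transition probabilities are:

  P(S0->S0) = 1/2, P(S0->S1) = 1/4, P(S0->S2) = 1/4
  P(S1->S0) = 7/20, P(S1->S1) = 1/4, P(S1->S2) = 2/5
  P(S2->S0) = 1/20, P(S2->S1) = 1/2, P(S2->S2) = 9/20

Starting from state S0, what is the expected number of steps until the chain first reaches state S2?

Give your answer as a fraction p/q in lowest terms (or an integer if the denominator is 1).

Let h_i = expected steps to first reach S2 from state i.
Boundary: h_S2 = 0.
First-step equations for the other states:
  h_S0 = 1 + 1/2*h_S0 + 1/4*h_S1 + 1/4*h_S2
  h_S1 = 1 + 7/20*h_S0 + 1/4*h_S1 + 2/5*h_S2

Substituting h_S2 = 0 and rearranging gives the linear system (I - Q) h = 1:
  [1/2, -1/4] . (h_S0, h_S1) = 1
  [-7/20, 3/4] . (h_S0, h_S1) = 1

Solving yields:
  h_S0 = 80/23
  h_S1 = 68/23

Starting state is S0, so the expected hitting time is h_S0 = 80/23.

Answer: 80/23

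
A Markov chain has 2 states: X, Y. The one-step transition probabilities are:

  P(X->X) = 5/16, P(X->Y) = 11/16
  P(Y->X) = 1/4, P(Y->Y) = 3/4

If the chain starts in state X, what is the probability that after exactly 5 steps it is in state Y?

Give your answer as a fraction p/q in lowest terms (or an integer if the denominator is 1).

Computing P^5 by repeated multiplication:
P^1 =
  X: [5/16, 11/16]
  Y: [1/4, 3/4]
P^2 =
  X: [69/256, 187/256]
  Y: [17/64, 47/64]
P^3 =
  X: [1093/4096, 3003/4096]
  Y: [273/1024, 751/1024]
P^4 =
  X: [17477/65536, 48059/65536]
  Y: [4369/16384, 12015/16384]
P^5 =
  X: [279621/1048576, 768955/1048576]
  Y: [69905/262144, 192239/262144]

(P^5)[X -> Y] = 768955/1048576

Answer: 768955/1048576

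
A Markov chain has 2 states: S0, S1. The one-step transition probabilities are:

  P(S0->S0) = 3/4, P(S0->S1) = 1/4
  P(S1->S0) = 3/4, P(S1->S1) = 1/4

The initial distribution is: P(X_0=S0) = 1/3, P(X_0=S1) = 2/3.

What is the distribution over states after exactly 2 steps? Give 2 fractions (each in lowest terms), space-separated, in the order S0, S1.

Answer: 3/4 1/4

Derivation:
Propagating the distribution step by step (d_{t+1} = d_t * P):
d_0 = (S0=1/3, S1=2/3)
  d_1[S0] = 1/3*3/4 + 2/3*3/4 = 3/4
  d_1[S1] = 1/3*1/4 + 2/3*1/4 = 1/4
d_1 = (S0=3/4, S1=1/4)
  d_2[S0] = 3/4*3/4 + 1/4*3/4 = 3/4
  d_2[S1] = 3/4*1/4 + 1/4*1/4 = 1/4
d_2 = (S0=3/4, S1=1/4)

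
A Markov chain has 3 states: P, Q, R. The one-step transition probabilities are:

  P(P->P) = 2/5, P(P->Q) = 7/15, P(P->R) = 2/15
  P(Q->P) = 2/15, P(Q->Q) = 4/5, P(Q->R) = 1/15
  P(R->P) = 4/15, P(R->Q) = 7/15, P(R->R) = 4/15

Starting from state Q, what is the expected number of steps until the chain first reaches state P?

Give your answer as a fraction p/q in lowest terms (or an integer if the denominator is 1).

Let h_i = expected steps to first reach P from state i.
Boundary: h_P = 0.
First-step equations for the other states:
  h_Q = 1 + 2/15*h_P + 4/5*h_Q + 1/15*h_R
  h_R = 1 + 4/15*h_P + 7/15*h_Q + 4/15*h_R

Substituting h_P = 0 and rearranging gives the linear system (I - Q) h = 1:
  [1/5, -1/15] . (h_Q, h_R) = 1
  [-7/15, 11/15] . (h_Q, h_R) = 1

Solving yields:
  h_Q = 90/13
  h_R = 75/13

Starting state is Q, so the expected hitting time is h_Q = 90/13.

Answer: 90/13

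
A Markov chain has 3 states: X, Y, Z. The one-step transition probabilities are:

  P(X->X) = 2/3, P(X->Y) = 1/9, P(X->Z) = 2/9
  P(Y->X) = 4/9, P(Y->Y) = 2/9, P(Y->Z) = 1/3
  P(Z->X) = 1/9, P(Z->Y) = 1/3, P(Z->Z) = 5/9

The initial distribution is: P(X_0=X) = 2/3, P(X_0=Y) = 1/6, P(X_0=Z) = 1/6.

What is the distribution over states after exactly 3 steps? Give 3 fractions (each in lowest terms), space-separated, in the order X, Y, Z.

Answer: 1901/4374 911/4374 781/2187

Derivation:
Propagating the distribution step by step (d_{t+1} = d_t * P):
d_0 = (X=2/3, Y=1/6, Z=1/6)
  d_1[X] = 2/3*2/3 + 1/6*4/9 + 1/6*1/9 = 29/54
  d_1[Y] = 2/3*1/9 + 1/6*2/9 + 1/6*1/3 = 1/6
  d_1[Z] = 2/3*2/9 + 1/6*1/3 + 1/6*5/9 = 8/27
d_1 = (X=29/54, Y=1/6, Z=8/27)
  d_2[X] = 29/54*2/3 + 1/6*4/9 + 8/27*1/9 = 113/243
  d_2[Y] = 29/54*1/9 + 1/6*2/9 + 8/27*1/3 = 95/486
  d_2[Z] = 29/54*2/9 + 1/6*1/3 + 8/27*5/9 = 55/162
d_2 = (X=113/243, Y=95/486, Z=55/162)
  d_3[X] = 113/243*2/3 + 95/486*4/9 + 55/162*1/9 = 1901/4374
  d_3[Y] = 113/243*1/9 + 95/486*2/9 + 55/162*1/3 = 911/4374
  d_3[Z] = 113/243*2/9 + 95/486*1/3 + 55/162*5/9 = 781/2187
d_3 = (X=1901/4374, Y=911/4374, Z=781/2187)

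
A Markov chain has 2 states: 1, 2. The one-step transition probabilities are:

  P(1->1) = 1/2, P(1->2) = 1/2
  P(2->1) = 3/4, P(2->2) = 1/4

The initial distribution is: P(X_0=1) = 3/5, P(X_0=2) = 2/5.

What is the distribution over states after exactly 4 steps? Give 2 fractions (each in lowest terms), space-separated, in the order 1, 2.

Answer: 3/5 2/5

Derivation:
Propagating the distribution step by step (d_{t+1} = d_t * P):
d_0 = (1=3/5, 2=2/5)
  d_1[1] = 3/5*1/2 + 2/5*3/4 = 3/5
  d_1[2] = 3/5*1/2 + 2/5*1/4 = 2/5
d_1 = (1=3/5, 2=2/5)
  d_2[1] = 3/5*1/2 + 2/5*3/4 = 3/5
  d_2[2] = 3/5*1/2 + 2/5*1/4 = 2/5
d_2 = (1=3/5, 2=2/5)
  d_3[1] = 3/5*1/2 + 2/5*3/4 = 3/5
  d_3[2] = 3/5*1/2 + 2/5*1/4 = 2/5
d_3 = (1=3/5, 2=2/5)
  d_4[1] = 3/5*1/2 + 2/5*3/4 = 3/5
  d_4[2] = 3/5*1/2 + 2/5*1/4 = 2/5
d_4 = (1=3/5, 2=2/5)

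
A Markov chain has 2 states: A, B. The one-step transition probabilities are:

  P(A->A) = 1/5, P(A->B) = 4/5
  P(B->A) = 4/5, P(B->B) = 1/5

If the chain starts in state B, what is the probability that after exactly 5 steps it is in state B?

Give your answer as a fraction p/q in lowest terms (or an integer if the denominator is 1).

Answer: 1441/3125

Derivation:
Computing P^5 by repeated multiplication:
P^1 =
  A: [1/5, 4/5]
  B: [4/5, 1/5]
P^2 =
  A: [17/25, 8/25]
  B: [8/25, 17/25]
P^3 =
  A: [49/125, 76/125]
  B: [76/125, 49/125]
P^4 =
  A: [353/625, 272/625]
  B: [272/625, 353/625]
P^5 =
  A: [1441/3125, 1684/3125]
  B: [1684/3125, 1441/3125]

(P^5)[B -> B] = 1441/3125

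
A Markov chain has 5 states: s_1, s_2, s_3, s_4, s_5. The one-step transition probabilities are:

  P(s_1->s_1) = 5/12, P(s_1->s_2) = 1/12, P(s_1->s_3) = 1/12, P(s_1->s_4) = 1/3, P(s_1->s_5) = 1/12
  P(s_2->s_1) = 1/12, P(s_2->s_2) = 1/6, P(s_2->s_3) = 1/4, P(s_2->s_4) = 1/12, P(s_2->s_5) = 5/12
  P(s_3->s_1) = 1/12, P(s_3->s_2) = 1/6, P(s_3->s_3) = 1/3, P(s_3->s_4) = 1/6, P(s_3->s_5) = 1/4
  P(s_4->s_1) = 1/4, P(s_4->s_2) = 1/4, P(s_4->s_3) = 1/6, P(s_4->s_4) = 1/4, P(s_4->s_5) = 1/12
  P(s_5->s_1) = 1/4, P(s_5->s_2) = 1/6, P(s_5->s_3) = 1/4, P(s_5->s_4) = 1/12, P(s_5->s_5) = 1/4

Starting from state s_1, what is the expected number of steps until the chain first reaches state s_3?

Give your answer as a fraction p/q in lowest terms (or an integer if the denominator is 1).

Let h_i = expected steps to first reach s_3 from state i.
Boundary: h_s_3 = 0.
First-step equations for the other states:
  h_s_1 = 1 + 5/12*h_s_1 + 1/12*h_s_2 + 1/12*h_s_3 + 1/3*h_s_4 + 1/12*h_s_5
  h_s_2 = 1 + 1/12*h_s_1 + 1/6*h_s_2 + 1/4*h_s_3 + 1/12*h_s_4 + 5/12*h_s_5
  h_s_4 = 1 + 1/4*h_s_1 + 1/4*h_s_2 + 1/6*h_s_3 + 1/4*h_s_4 + 1/12*h_s_5
  h_s_5 = 1 + 1/4*h_s_1 + 1/6*h_s_2 + 1/4*h_s_3 + 1/12*h_s_4 + 1/4*h_s_5

Substituting h_s_3 = 0 and rearranging gives the linear system (I - Q) h = 1:
  [7/12, -1/12, -1/3, -1/12] . (h_s_1, h_s_2, h_s_4, h_s_5) = 1
  [-1/12, 5/6, -1/12, -5/12] . (h_s_1, h_s_2, h_s_4, h_s_5) = 1
  [-1/4, -1/4, 3/4, -1/12] . (h_s_1, h_s_2, h_s_4, h_s_5) = 1
  [-1/4, -1/6, -1/12, 3/4] . (h_s_1, h_s_2, h_s_4, h_s_5) = 1

Solving yields:
  h_s_1 = 4386/677
  h_s_2 = 3420/677
  h_s_4 = 3900/677
  h_s_5 = 3558/677

Starting state is s_1, so the expected hitting time is h_s_1 = 4386/677.

Answer: 4386/677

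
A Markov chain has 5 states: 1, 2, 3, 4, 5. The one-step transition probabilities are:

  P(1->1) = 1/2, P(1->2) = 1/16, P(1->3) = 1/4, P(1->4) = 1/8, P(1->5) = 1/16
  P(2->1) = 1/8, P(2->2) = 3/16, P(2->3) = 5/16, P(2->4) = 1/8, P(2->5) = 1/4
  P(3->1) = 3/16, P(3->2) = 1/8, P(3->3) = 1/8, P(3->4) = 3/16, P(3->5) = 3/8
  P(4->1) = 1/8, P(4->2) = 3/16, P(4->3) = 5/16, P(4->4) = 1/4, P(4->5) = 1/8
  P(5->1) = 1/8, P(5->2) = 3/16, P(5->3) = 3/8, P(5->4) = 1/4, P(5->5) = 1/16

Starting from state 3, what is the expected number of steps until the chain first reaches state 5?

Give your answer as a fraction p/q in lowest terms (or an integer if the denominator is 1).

Answer: 19648/4687

Derivation:
Let h_i = expected steps to first reach 5 from state i.
Boundary: h_5 = 0.
First-step equations for the other states:
  h_1 = 1 + 1/2*h_1 + 1/16*h_2 + 1/4*h_3 + 1/8*h_4 + 1/16*h_5
  h_2 = 1 + 1/8*h_1 + 3/16*h_2 + 5/16*h_3 + 1/8*h_4 + 1/4*h_5
  h_3 = 1 + 3/16*h_1 + 1/8*h_2 + 1/8*h_3 + 3/16*h_4 + 3/8*h_5
  h_4 = 1 + 1/8*h_1 + 3/16*h_2 + 5/16*h_3 + 1/4*h_4 + 1/8*h_5

Substituting h_5 = 0 and rearranging gives the linear system (I - Q) h = 1:
  [1/2, -1/16, -1/4, -1/8] . (h_1, h_2, h_3, h_4) = 1
  [-1/8, 13/16, -5/16, -1/8] . (h_1, h_2, h_3, h_4) = 1
  [-3/16, -1/8, 7/8, -3/16] . (h_1, h_2, h_3, h_4) = 1
  [-1/8, -3/16, -5/16, 3/4] . (h_1, h_2, h_3, h_4) = 1

Solving yields:
  h_1 = 27984/4687
  h_2 = 21392/4687
  h_3 = 19648/4687
  h_4 = 24448/4687

Starting state is 3, so the expected hitting time is h_3 = 19648/4687.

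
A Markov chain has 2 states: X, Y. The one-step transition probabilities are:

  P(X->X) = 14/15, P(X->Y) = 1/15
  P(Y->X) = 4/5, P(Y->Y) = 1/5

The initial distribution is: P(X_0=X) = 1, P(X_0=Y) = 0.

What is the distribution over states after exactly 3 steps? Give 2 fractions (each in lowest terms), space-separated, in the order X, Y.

Answer: 3116/3375 259/3375

Derivation:
Propagating the distribution step by step (d_{t+1} = d_t * P):
d_0 = (X=1, Y=0)
  d_1[X] = 1*14/15 + 0*4/5 = 14/15
  d_1[Y] = 1*1/15 + 0*1/5 = 1/15
d_1 = (X=14/15, Y=1/15)
  d_2[X] = 14/15*14/15 + 1/15*4/5 = 208/225
  d_2[Y] = 14/15*1/15 + 1/15*1/5 = 17/225
d_2 = (X=208/225, Y=17/225)
  d_3[X] = 208/225*14/15 + 17/225*4/5 = 3116/3375
  d_3[Y] = 208/225*1/15 + 17/225*1/5 = 259/3375
d_3 = (X=3116/3375, Y=259/3375)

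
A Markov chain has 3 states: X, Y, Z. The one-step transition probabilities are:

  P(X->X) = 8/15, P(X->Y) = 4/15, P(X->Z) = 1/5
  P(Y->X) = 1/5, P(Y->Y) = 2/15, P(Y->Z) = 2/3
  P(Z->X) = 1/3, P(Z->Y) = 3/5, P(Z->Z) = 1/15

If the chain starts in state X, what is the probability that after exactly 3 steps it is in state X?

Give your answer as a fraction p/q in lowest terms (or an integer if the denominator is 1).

Answer: 1264/3375

Derivation:
Computing P^3 by repeated multiplication:
P^1 =
  X: [8/15, 4/15, 1/5]
  Y: [1/5, 2/15, 2/3]
  Z: [1/3, 3/5, 1/15]
P^2 =
  X: [91/225, 67/225, 67/225]
  Y: [16/45, 106/225, 13/75]
  Z: [8/25, 47/225, 106/225]
P^3 =
  X: [1264/3375, 367/1125, 202/675]
  Y: [1153/3375, 883/3375, 1339/3375]
  Z: [1247/3375, 1336/3375, 88/375]

(P^3)[X -> X] = 1264/3375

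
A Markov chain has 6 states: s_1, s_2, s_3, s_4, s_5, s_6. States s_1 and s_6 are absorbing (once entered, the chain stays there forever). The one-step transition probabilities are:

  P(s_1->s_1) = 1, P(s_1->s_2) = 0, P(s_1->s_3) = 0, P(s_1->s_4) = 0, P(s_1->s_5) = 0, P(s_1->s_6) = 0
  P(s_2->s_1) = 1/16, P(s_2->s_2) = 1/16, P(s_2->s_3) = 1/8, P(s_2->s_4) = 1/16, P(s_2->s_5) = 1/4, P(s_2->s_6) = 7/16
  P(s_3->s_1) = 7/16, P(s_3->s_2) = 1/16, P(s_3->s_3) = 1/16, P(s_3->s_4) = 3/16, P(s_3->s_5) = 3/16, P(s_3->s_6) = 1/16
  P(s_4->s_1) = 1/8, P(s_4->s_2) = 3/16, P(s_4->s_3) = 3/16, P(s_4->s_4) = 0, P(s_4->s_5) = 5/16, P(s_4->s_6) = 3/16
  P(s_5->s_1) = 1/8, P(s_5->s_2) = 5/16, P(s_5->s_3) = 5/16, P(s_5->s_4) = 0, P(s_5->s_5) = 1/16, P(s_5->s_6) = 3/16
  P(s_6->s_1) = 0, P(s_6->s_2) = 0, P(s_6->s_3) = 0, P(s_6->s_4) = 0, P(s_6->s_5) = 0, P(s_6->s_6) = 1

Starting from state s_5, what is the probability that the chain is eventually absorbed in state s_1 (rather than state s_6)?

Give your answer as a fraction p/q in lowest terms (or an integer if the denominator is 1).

Answer: 3034/6605

Derivation:
Let a_i = P(absorbed in s_1 | start in state i).
Boundary conditions: a_s_1 = 1, a_s_6 = 0.
For each transient state i, a_i = sum_j P(i->j) * a_j:
  a_s_2 = 1/16*a_s_1 + 1/16*a_s_2 + 1/8*a_s_3 + 1/16*a_s_4 + 1/4*a_s_5 + 7/16*a_s_6
  a_s_3 = 7/16*a_s_1 + 1/16*a_s_2 + 1/16*a_s_3 + 3/16*a_s_4 + 3/16*a_s_5 + 1/16*a_s_6
  a_s_4 = 1/8*a_s_1 + 3/16*a_s_2 + 3/16*a_s_3 + 0*a_s_4 + 5/16*a_s_5 + 3/16*a_s_6
  a_s_5 = 1/8*a_s_1 + 5/16*a_s_2 + 5/16*a_s_3 + 0*a_s_4 + 1/16*a_s_5 + 3/16*a_s_6

Substituting a_s_1 = 1 and a_s_6 = 0, rearrange to (I - Q) a = r where r[i] = P(i -> s_1):
  [15/16, -1/8, -1/16, -1/4] . (a_s_2, a_s_3, a_s_4, a_s_5) = 1/16
  [-1/16, 15/16, -3/16, -3/16] . (a_s_2, a_s_3, a_s_4, a_s_5) = 7/16
  [-3/16, -3/16, 1, -5/16] . (a_s_2, a_s_3, a_s_4, a_s_5) = 1/8
  [-5/16, -5/16, 0, 15/16] . (a_s_2, a_s_3, a_s_4, a_s_5) = 1/8

Solving yields:
  a_s_2 = 2038/6605
  a_s_3 = 4422/6605
  a_s_4 = 597/1321
  a_s_5 = 3034/6605

Starting state is s_5, so the absorption probability is a_s_5 = 3034/6605.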